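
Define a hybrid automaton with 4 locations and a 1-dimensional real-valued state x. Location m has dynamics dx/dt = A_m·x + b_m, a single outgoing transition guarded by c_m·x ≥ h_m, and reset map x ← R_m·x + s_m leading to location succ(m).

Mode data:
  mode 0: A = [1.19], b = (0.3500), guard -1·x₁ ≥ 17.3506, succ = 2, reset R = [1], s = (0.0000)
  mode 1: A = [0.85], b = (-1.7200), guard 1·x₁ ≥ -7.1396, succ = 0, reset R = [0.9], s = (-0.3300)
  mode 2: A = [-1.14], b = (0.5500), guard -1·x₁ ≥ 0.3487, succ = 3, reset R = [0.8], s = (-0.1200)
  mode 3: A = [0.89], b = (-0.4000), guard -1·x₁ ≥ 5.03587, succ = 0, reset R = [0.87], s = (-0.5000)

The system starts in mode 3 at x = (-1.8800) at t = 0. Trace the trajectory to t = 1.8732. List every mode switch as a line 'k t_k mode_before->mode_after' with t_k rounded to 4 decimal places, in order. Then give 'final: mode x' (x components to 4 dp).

Mode 3: guard c·x = 5.0359 hit at Δt = 0.9623 (t = 0.9623), x⁻ = (-5.0359) → reset → x⁺ = (-4.8812), jump to mode 0
Mode 0: flow for 0.9109 to horizon, guard not reached → x = (-13.8554)

1 0.9623 3->0
final: 0 -13.8554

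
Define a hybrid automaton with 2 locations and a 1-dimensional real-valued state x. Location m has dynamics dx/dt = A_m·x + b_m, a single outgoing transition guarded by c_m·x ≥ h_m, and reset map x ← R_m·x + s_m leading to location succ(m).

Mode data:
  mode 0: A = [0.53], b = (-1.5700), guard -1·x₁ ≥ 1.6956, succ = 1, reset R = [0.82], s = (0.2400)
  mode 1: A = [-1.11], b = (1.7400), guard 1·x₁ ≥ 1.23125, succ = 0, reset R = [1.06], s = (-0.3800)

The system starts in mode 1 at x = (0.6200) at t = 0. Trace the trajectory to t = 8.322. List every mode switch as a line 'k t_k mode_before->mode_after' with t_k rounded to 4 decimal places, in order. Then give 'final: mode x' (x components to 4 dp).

Mode 1: guard c·x = 1.2312 hit at Δt = 0.9332 (t = 0.9332), x⁻ = (1.2312) → reset → x⁺ = (0.9251), jump to mode 0
Mode 0: guard c·x = 1.6956 hit at Δt = 1.5604 (t = 2.4936), x⁻ = (-1.6956) → reset → x⁺ = (-1.1504), jump to mode 1
Mode 1: guard c·x = 1.2312 hit at Δt = 1.8825 (t = 4.3761), x⁻ = (1.2312) → reset → x⁺ = (0.9251), jump to mode 0
Mode 0: guard c·x = 1.6956 hit at Δt = 1.5604 (t = 5.9365), x⁻ = (-1.6956) → reset → x⁺ = (-1.1504), jump to mode 1
Mode 1: guard c·x = 1.2312 hit at Δt = 1.8825 (t = 7.8190), x⁻ = (1.2312) → reset → x⁺ = (0.9251), jump to mode 0
Mode 0: flow for 0.5030 to horizon, guard not reached → x = (0.3028)

1 0.9332 1->0
2 2.4936 0->1
3 4.3761 1->0
4 5.9365 0->1
5 7.8190 1->0
final: 0 0.3028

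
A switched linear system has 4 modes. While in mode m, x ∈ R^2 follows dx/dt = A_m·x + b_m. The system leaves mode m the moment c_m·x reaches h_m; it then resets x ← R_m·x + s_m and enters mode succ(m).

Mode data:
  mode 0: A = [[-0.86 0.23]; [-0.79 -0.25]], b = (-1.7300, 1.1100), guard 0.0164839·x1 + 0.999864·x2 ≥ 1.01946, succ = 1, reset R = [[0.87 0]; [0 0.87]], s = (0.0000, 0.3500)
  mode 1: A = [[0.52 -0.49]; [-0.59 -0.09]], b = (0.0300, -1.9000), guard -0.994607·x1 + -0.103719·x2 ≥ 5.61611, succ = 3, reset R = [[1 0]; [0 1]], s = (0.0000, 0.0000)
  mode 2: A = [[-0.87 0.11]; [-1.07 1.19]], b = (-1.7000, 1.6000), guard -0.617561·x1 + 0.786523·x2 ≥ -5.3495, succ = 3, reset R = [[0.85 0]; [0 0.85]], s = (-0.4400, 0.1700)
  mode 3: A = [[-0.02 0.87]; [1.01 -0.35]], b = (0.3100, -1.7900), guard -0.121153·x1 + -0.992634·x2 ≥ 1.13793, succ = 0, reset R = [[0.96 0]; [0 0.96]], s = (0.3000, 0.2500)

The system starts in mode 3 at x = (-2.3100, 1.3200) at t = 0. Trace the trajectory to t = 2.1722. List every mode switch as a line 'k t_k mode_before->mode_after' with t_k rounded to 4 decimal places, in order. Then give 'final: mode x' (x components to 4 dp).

1 0.5617 3->0
2 1.2464 0->1
final: 1 -2.9934 0.6499

Mode 3: guard c·x = 1.1379 hit at Δt = 0.5617 (t = 0.5617), x⁻ = (-2.0334, -0.8982) → reset → x⁺ = (-1.6520, -0.6123), jump to mode 0
Mode 0: guard c·x = 1.0195 hit at Δt = 0.6847 (t = 1.2464), x⁻ = (-1.7742, 1.0488) → reset → x⁺ = (-1.5436, 1.2625), jump to mode 1
Mode 1: flow for 0.9258 to horizon, guard not reached → x = (-2.9934, 0.6499)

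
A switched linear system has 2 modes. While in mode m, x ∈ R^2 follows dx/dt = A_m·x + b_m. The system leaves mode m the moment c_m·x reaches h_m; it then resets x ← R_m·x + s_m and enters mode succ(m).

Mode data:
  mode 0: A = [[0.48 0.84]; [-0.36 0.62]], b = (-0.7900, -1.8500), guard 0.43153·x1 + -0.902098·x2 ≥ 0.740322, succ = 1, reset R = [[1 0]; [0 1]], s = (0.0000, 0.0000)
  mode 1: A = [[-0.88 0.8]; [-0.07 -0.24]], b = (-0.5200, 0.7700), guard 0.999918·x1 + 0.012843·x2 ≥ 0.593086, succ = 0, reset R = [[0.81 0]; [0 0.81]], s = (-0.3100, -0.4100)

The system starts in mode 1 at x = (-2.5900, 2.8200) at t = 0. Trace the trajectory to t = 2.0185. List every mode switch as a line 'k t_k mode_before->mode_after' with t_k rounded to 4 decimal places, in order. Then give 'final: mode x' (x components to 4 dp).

1 1.2726 1->0
final: 0 0.7687 1.2655

Mode 1: guard c·x = 0.5931 hit at Δt = 1.2726 (t = 1.2726), x⁻ = (0.5549, 2.9731) → reset → x⁺ = (0.1395, 1.9982), jump to mode 0
Mode 0: flow for 0.7459 to horizon, guard not reached → x = (0.7687, 1.2655)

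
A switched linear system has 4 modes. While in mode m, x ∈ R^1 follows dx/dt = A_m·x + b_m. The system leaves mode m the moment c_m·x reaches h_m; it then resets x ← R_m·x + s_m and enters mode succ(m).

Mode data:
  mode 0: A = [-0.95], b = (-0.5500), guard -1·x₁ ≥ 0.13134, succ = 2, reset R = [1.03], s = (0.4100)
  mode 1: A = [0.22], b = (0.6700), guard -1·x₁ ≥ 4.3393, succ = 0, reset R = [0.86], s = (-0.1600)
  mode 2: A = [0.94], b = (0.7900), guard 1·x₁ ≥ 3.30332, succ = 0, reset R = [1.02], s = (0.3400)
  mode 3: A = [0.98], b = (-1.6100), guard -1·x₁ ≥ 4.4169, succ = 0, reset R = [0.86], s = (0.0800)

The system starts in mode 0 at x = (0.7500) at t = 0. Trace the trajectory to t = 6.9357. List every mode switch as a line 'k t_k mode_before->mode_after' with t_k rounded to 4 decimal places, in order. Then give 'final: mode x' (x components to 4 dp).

1 1.1455 0->2
2 2.5419 2->0
3 4.9206 0->2
4 6.3170 2->0
final: 0 1.8034

Mode 0: guard c·x = 0.1313 hit at Δt = 1.1455 (t = 1.1455), x⁻ = (-0.1313) → reset → x⁺ = (0.2747), jump to mode 2
Mode 2: guard c·x = 3.3033 hit at Δt = 1.3964 (t = 2.5419), x⁻ = (3.3033) → reset → x⁺ = (3.7094), jump to mode 0
Mode 0: guard c·x = 0.1313 hit at Δt = 2.3787 (t = 4.9206), x⁻ = (-0.1313) → reset → x⁺ = (0.2747), jump to mode 2
Mode 2: guard c·x = 3.3033 hit at Δt = 1.3964 (t = 6.3170), x⁻ = (3.3033) → reset → x⁺ = (3.7094), jump to mode 0
Mode 0: flow for 0.6187 to horizon, guard not reached → x = (1.8034)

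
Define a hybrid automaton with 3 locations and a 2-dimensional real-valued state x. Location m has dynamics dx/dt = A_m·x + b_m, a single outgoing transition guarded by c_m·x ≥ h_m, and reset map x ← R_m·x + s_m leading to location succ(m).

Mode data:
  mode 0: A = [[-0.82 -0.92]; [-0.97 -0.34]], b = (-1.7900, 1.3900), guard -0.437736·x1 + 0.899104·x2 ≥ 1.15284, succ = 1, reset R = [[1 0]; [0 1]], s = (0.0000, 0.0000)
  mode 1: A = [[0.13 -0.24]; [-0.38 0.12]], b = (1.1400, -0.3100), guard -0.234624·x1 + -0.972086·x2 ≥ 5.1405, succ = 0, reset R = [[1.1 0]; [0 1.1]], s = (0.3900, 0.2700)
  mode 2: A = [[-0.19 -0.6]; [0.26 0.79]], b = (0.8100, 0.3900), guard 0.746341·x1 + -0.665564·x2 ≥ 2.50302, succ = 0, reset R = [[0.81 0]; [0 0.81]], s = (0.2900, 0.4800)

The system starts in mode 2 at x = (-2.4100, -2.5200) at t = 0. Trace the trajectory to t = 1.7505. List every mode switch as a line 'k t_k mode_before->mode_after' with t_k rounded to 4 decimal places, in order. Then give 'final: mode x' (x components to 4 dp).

1 0.6502 2->0
final: 0 -0.2144 -0.7703

Mode 2: guard c·x = 2.5030 hit at Δt = 0.6502 (t = 0.6502), x⁻ = (-0.4080, -4.2182) → reset → x⁺ = (-0.0405, -2.9368), jump to mode 0
Mode 0: flow for 1.1003 to horizon, guard not reached → x = (-0.2144, -0.7703)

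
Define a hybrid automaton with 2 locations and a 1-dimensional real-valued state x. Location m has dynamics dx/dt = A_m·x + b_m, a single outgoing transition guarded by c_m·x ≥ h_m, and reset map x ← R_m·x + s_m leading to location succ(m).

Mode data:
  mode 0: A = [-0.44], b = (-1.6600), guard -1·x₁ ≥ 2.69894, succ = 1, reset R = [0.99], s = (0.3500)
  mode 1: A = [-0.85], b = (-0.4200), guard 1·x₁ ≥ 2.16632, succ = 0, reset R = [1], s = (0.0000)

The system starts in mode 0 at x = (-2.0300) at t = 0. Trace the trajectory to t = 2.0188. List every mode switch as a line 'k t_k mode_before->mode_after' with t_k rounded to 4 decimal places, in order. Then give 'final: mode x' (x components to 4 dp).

1 1.1006 0->1
final: 1 -1.3316

Mode 0: guard c·x = 2.6989 hit at Δt = 1.1006 (t = 1.1006), x⁻ = (-2.6989) → reset → x⁺ = (-2.3220), jump to mode 1
Mode 1: flow for 0.9182 to horizon, guard not reached → x = (-1.3316)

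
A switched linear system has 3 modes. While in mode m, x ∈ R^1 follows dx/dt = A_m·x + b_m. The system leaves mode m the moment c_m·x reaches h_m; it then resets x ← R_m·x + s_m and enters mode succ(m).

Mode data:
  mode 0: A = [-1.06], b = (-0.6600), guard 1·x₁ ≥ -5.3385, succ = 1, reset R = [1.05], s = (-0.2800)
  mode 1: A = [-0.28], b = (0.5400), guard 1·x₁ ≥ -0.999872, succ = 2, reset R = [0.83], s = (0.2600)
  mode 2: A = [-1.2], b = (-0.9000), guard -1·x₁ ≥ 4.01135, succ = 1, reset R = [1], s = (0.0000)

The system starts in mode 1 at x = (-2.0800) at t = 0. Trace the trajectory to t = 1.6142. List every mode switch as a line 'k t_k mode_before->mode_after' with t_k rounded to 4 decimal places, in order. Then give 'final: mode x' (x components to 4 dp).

1 1.1213 1->2
final: 2 -0.6503

Mode 1: guard c·x = -0.9999 hit at Δt = 1.1213 (t = 1.1213), x⁻ = (-0.9999) → reset → x⁺ = (-0.5699), jump to mode 2
Mode 2: flow for 0.4929 to horizon, guard not reached → x = (-0.6503)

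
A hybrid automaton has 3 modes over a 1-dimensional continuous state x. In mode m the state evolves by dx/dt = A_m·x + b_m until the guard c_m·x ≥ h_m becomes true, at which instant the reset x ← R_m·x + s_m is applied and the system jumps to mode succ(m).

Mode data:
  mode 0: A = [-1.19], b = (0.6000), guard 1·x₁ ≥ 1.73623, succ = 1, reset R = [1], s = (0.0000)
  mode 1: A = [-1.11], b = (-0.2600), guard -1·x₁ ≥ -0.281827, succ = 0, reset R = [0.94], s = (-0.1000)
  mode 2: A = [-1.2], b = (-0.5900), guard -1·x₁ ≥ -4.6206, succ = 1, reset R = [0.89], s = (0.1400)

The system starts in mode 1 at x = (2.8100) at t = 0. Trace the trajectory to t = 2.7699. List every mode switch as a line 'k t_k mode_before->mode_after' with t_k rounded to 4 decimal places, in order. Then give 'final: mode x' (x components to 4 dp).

Mode 1: guard c·x = -0.2818 hit at Δt = 1.5989 (t = 1.5989), x⁻ = (0.2818) → reset → x⁺ = (0.1649), jump to mode 0
Mode 0: flow for 1.1710 to horizon, guard not reached → x = (0.4200)

1 1.5989 1->0
final: 0 0.4200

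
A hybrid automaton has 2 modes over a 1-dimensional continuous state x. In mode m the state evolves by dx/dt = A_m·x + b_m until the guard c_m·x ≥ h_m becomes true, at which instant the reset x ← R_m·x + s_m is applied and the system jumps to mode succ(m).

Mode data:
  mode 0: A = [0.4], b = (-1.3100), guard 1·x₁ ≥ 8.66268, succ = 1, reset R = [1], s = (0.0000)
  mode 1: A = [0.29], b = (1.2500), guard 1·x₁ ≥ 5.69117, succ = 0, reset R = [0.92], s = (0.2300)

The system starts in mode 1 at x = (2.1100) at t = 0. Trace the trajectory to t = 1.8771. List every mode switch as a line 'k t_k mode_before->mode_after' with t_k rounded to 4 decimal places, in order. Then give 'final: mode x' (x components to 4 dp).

Mode 1: guard c·x = 5.6912 hit at Δt = 1.5285 (t = 1.5285), x⁻ = (5.6912) → reset → x⁺ = (5.4659), jump to mode 0
Mode 0: flow for 0.3486 to horizon, guard not reached → x = (5.7937)

1 1.5285 1->0
final: 0 5.7937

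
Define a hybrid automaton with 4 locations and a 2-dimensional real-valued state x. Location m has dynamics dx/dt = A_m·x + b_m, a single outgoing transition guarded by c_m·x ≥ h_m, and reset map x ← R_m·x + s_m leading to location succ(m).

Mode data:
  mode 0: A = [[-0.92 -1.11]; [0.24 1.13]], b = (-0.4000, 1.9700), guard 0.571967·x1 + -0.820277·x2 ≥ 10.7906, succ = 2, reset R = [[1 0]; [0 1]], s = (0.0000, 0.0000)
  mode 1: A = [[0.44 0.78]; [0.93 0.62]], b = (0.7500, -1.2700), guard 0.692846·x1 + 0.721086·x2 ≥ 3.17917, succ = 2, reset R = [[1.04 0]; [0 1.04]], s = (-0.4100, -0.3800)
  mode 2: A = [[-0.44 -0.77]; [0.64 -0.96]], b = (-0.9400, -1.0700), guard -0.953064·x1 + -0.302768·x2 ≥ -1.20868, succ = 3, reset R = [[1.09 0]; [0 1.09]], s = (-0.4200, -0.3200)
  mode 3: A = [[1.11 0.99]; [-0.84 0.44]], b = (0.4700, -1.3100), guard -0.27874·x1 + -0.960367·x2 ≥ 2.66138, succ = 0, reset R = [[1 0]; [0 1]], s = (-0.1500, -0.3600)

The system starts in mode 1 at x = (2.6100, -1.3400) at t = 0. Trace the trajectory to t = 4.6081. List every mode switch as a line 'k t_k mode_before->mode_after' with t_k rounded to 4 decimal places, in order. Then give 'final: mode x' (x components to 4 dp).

1 1.1469 1->2
2 2.4603 2->3
3 3.4659 3->0
final: 0 4.2646 -6.9430

Mode 1: guard c·x = 3.1792 hit at Δt = 1.1469 (t = 1.1469), x⁻ = (4.4125, 0.1691) → reset → x⁺ = (4.1790, -0.2041), jump to mode 2
Mode 2: guard c·x = -1.2087 hit at Δt = 1.3134 (t = 2.4603), x⁻ = (1.1965, 0.2259) → reset → x⁺ = (0.8841, -0.0738), jump to mode 3
Mode 3: guard c·x = 2.6614 hit at Δt = 1.0056 (t = 3.4659), x⁻ = (1.3950, -3.1761) → reset → x⁺ = (1.2450, -3.5361), jump to mode 0
Mode 0: flow for 1.1422 to horizon, guard not reached → x = (4.2646, -6.9430)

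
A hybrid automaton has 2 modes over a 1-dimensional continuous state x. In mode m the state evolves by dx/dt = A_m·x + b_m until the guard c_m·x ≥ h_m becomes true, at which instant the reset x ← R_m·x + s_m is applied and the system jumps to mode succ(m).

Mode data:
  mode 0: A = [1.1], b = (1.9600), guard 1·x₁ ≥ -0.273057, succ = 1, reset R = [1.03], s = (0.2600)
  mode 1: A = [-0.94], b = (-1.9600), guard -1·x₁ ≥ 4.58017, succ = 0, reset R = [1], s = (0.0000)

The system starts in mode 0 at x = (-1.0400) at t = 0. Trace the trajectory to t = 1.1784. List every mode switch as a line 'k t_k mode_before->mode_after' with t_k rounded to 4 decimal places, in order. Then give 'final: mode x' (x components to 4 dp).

Mode 0: guard c·x = -0.2731 hit at Δt = 0.6454 (t = 0.6454), x⁻ = (-0.2731) → reset → x⁺ = (-0.0212), jump to mode 1
Mode 1: flow for 0.5330 to horizon, guard not reached → x = (-0.8346)

1 0.6454 0->1
final: 1 -0.8346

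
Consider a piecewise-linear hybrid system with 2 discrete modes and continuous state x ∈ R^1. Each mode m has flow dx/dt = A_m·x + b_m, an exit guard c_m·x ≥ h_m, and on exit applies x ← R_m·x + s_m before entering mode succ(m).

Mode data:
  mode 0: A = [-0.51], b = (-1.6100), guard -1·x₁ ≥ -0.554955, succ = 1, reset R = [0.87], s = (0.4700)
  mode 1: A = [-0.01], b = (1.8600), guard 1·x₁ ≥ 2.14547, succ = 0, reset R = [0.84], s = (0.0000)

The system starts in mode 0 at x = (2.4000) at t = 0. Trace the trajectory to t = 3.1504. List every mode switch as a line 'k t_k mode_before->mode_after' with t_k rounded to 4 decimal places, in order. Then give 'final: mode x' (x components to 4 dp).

1 0.7912 0->1
2 1.4378 1->0
3 2.0058 0->1
4 2.6524 1->0
final: 0 0.6900

Mode 0: guard c·x = -0.5550 hit at Δt = 0.7912 (t = 0.7912), x⁻ = (0.5550) → reset → x⁺ = (0.9528), jump to mode 1
Mode 1: guard c·x = 2.1455 hit at Δt = 0.6466 (t = 1.4378), x⁻ = (2.1455) → reset → x⁺ = (1.8022), jump to mode 0
Mode 0: guard c·x = -0.5550 hit at Δt = 0.5680 (t = 2.0058), x⁻ = (0.5550) → reset → x⁺ = (0.9528), jump to mode 1
Mode 1: guard c·x = 2.1455 hit at Δt = 0.6466 (t = 2.6524), x⁻ = (2.1455) → reset → x⁺ = (1.8022), jump to mode 0
Mode 0: flow for 0.4980 to horizon, guard not reached → x = (0.6900)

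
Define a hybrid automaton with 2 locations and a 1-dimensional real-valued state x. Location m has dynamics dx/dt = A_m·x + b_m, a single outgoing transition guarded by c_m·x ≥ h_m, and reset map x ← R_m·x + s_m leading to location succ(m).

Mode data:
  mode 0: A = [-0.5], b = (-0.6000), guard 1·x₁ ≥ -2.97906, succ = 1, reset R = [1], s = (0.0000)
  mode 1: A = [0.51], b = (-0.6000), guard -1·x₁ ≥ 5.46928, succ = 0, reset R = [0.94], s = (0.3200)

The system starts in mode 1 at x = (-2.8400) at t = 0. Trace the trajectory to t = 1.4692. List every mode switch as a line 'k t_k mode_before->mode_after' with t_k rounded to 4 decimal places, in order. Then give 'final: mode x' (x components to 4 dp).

Mode 1: guard c·x = 5.4693 hit at Δt = 0.9874 (t = 0.9874), x⁻ = (-5.4693) → reset → x⁺ = (-4.8211), jump to mode 0
Mode 0: flow for 0.4818 to horizon, guard not reached → x = (-4.0459)

1 0.9874 1->0
final: 0 -4.0459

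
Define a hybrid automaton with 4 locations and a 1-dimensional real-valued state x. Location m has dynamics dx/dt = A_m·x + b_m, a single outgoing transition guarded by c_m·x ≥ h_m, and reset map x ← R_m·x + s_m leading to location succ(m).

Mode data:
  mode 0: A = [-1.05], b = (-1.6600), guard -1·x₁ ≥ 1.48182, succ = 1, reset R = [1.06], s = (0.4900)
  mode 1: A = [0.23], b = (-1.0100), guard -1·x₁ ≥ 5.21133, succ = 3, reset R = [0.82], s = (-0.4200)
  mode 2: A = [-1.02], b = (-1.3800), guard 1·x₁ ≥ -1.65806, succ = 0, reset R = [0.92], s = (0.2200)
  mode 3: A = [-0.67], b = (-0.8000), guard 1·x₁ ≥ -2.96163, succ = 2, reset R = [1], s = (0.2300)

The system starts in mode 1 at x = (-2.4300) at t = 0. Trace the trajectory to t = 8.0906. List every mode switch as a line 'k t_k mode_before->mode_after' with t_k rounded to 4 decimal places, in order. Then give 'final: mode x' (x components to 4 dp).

1 1.4869 1->3
2 2.5062 3->2
3 3.9848 2->0
4 4.9584 0->1
5 7.4036 1->3
final: 3 -3.4024

Mode 1: guard c·x = 5.2113 hit at Δt = 1.4869 (t = 1.4869), x⁻ = (-5.2113) → reset → x⁺ = (-4.6933), jump to mode 3
Mode 3: guard c·x = -2.9616 hit at Δt = 1.0193 (t = 2.5062), x⁻ = (-2.9616) → reset → x⁺ = (-2.7316), jump to mode 2
Mode 2: guard c·x = -1.6581 hit at Δt = 1.4786 (t = 3.9848), x⁻ = (-1.6581) → reset → x⁺ = (-1.3054), jump to mode 0
Mode 0: guard c·x = 1.4818 hit at Δt = 0.9736 (t = 4.9584), x⁻ = (-1.4818) → reset → x⁺ = (-1.0807), jump to mode 1
Mode 1: guard c·x = 5.2113 hit at Δt = 2.4452 (t = 7.4036), x⁻ = (-5.2113) → reset → x⁺ = (-4.6933), jump to mode 3
Mode 3: flow for 0.6870 to horizon, guard not reached → x = (-3.4024)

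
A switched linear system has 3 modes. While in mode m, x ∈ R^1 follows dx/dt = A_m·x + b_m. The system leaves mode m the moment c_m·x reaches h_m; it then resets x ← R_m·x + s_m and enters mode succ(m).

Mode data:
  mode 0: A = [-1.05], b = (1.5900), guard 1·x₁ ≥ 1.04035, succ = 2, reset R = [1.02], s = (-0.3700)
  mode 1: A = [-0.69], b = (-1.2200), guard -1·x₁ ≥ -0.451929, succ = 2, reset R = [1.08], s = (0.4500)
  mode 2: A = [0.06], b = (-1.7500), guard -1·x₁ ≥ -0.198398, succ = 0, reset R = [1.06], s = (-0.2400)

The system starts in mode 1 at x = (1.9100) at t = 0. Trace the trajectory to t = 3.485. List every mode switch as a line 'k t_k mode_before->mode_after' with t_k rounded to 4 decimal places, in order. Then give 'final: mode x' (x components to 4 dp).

1 0.7317 1->2
2 1.1628 2->0
3 2.2876 0->2
4 2.5736 2->0
final: 0 0.9213

Mode 1: guard c·x = -0.4519 hit at Δt = 0.7317 (t = 0.7317), x⁻ = (0.4519) → reset → x⁺ = (0.9381), jump to mode 2
Mode 2: guard c·x = -0.1984 hit at Δt = 0.4311 (t = 1.1628), x⁻ = (0.1984) → reset → x⁺ = (-0.0297), jump to mode 0
Mode 0: guard c·x = 1.0404 hit at Δt = 1.1248 (t = 2.2876), x⁻ = (1.0403) → reset → x⁺ = (0.6912), jump to mode 2
Mode 2: guard c·x = -0.1984 hit at Δt = 0.2859 (t = 2.5736), x⁻ = (0.1984) → reset → x⁺ = (-0.0297), jump to mode 0
Mode 0: flow for 0.9114 to horizon, guard not reached → x = (0.9213)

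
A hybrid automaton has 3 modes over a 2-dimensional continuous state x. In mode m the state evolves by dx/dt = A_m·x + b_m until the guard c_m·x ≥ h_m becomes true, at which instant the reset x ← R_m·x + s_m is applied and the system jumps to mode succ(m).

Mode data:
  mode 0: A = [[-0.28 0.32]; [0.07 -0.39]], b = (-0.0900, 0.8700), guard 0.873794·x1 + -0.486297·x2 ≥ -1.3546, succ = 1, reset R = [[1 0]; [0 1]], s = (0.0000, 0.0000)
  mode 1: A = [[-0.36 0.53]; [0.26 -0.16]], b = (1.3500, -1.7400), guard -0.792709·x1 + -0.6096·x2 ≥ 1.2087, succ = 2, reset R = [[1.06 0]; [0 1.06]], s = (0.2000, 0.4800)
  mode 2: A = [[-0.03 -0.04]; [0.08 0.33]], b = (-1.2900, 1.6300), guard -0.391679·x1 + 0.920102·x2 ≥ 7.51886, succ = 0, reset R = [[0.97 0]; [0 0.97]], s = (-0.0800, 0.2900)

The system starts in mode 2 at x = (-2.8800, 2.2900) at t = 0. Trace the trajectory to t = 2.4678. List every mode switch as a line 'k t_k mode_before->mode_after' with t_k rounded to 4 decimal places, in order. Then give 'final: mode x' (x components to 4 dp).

Mode 2: guard c·x = 7.5189 hit at Δt = 1.4378 (t = 1.4378), x⁻ = (-4.8039, 6.1268) → reset → x⁺ = (-4.7398, 6.2330), jump to mode 0
Mode 0: flow for 1.0300 to horizon, guard not reached → x = (-2.0945, 4.7175)

1 1.4378 2->0
final: 0 -2.0945 4.7175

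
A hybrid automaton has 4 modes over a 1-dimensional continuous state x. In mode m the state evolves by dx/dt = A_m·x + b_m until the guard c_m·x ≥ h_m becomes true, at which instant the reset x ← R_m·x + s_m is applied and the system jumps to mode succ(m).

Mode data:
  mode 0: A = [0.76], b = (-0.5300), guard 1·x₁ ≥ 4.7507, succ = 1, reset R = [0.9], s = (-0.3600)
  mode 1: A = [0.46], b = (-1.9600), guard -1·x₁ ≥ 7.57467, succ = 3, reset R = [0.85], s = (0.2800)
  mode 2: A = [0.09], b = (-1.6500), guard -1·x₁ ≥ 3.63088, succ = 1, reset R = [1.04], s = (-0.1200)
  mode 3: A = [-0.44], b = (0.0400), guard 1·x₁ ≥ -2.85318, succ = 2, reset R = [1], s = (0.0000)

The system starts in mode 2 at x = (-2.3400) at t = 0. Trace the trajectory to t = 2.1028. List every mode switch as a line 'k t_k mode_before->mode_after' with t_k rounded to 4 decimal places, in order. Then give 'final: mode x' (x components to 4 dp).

1 0.6730 2->1
2 1.4822 1->3
final: 3 -4.6651

Mode 2: guard c·x = 3.6309 hit at Δt = 0.6730 (t = 0.6730), x⁻ = (-3.6309) → reset → x⁺ = (-3.8961), jump to mode 1
Mode 1: guard c·x = 7.5747 hit at Δt = 0.8092 (t = 1.4822), x⁻ = (-7.5747) → reset → x⁺ = (-6.1585), jump to mode 3
Mode 3: flow for 0.6206 to horizon, guard not reached → x = (-4.6651)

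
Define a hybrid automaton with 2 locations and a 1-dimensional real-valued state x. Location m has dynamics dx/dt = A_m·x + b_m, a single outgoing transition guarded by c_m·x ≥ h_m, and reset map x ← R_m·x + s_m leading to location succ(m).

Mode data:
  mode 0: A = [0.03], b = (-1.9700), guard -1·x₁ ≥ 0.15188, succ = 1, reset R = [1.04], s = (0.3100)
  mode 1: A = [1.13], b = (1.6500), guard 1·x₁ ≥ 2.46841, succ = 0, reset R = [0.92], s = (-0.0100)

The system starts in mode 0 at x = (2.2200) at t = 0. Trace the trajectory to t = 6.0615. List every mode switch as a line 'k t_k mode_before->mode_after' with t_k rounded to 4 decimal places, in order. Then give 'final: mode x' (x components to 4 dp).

Mode 0: guard c·x = 0.1519 hit at Δt = 1.2234 (t = 1.2234), x⁻ = (-0.1519) → reset → x⁺ = (0.1520), jump to mode 1
Mode 1: guard c·x = 2.4684 hit at Δt = 0.7882 (t = 2.0116), x⁻ = (2.4684) → reset → x⁺ = (2.2609), jump to mode 0
Mode 0: guard c·x = 0.1519 hit at Δt = 1.2449 (t = 3.2565), x⁻ = (-0.1519) → reset → x⁺ = (0.1520), jump to mode 1
Mode 1: guard c·x = 2.4684 hit at Δt = 0.7882 (t = 4.0447), x⁻ = (2.4684) → reset → x⁺ = (2.2609), jump to mode 0
Mode 0: guard c·x = 0.1519 hit at Δt = 1.2449 (t = 5.2896), x⁻ = (-0.1519) → reset → x⁺ = (0.1520), jump to mode 1
Mode 1: flow for 0.7719 to horizon, guard not reached → x = (2.3966)

1 1.2234 0->1
2 2.0116 1->0
3 3.2565 0->1
4 4.0447 1->0
5 5.2896 0->1
final: 1 2.3966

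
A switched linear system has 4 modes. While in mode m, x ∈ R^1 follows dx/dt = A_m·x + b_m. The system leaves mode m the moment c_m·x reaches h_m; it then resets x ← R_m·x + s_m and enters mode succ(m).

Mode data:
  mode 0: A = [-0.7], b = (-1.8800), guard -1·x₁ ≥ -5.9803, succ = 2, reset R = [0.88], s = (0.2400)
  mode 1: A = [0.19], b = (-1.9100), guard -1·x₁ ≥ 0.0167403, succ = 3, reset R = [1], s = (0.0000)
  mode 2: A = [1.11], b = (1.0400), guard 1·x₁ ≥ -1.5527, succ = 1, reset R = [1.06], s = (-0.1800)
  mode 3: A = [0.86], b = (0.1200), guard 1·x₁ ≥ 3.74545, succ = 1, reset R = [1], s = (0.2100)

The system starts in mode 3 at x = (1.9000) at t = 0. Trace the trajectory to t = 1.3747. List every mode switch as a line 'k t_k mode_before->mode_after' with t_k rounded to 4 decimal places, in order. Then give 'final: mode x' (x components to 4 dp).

Mode 3: guard c·x = 3.7454 hit at Δt = 0.7493 (t = 0.7493), x⁻ = (3.7454) → reset → x⁺ = (3.9554), jump to mode 1
Mode 1: flow for 0.6254 to horizon, guard not reached → x = (3.1861)

1 0.7493 3->1
final: 1 3.1861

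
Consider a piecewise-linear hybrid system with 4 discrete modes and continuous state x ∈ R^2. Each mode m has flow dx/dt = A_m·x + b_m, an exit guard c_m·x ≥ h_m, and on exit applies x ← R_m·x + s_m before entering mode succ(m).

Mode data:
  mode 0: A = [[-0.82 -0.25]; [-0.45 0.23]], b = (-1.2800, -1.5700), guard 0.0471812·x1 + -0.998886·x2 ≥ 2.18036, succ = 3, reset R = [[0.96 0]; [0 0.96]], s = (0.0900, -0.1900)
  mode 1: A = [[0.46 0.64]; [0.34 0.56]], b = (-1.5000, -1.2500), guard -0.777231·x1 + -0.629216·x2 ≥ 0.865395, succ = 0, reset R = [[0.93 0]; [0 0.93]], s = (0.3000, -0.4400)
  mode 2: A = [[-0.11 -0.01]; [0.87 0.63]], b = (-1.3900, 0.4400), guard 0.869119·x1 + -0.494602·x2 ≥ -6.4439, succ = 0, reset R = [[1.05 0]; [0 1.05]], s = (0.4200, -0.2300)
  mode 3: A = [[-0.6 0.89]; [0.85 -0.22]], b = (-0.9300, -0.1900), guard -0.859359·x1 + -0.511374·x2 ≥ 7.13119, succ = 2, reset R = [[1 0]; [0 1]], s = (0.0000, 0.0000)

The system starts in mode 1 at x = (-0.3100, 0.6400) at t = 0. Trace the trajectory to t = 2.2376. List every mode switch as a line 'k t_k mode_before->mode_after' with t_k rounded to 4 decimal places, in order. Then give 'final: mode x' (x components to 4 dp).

1 0.5017 1->0
2 1.7254 0->3
final: 3 -2.0241 -2.7745

Mode 1: guard c·x = 0.8654 hit at Δt = 0.5017 (t = 0.5017), x⁻ = (-1.1085, -0.0061) → reset → x⁺ = (-0.7309, -0.4457), jump to mode 0
Mode 0: guard c·x = 2.1804 hit at Δt = 1.2237 (t = 1.7254), x⁻ = (-0.9761, -2.2289) → reset → x⁺ = (-0.8471, -2.3297), jump to mode 3
Mode 3: flow for 0.5122 to horizon, guard not reached → x = (-2.0241, -2.7745)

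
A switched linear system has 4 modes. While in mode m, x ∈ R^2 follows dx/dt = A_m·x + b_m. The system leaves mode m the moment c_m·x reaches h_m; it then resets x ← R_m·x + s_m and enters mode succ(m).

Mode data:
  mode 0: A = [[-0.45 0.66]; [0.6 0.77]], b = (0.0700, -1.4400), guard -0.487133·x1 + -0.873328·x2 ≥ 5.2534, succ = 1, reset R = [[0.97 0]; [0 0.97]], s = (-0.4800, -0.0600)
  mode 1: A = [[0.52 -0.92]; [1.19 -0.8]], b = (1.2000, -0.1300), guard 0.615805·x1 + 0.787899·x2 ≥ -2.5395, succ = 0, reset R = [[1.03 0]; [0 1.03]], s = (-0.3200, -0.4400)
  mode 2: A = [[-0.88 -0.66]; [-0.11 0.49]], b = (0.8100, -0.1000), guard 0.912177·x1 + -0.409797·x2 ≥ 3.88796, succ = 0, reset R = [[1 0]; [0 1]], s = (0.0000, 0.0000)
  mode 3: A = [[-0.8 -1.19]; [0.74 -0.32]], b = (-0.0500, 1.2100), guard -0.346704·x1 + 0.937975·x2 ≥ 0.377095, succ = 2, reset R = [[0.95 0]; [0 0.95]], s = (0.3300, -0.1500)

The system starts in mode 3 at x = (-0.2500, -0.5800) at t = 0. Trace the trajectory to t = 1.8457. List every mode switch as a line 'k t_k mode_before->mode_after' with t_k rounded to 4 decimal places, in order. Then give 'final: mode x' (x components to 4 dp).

Mode 3: guard c·x = 0.3771 hit at Δt = 0.8048 (t = 0.8048), x⁻ = (-0.1274, 0.3549) → reset → x⁺ = (0.2089, 0.1872), jump to mode 2
Mode 2: flow for 1.0409 to horizon, guard not reached → x = (0.5669, 0.1168)

1 0.8048 3->2
final: 2 0.5669 0.1168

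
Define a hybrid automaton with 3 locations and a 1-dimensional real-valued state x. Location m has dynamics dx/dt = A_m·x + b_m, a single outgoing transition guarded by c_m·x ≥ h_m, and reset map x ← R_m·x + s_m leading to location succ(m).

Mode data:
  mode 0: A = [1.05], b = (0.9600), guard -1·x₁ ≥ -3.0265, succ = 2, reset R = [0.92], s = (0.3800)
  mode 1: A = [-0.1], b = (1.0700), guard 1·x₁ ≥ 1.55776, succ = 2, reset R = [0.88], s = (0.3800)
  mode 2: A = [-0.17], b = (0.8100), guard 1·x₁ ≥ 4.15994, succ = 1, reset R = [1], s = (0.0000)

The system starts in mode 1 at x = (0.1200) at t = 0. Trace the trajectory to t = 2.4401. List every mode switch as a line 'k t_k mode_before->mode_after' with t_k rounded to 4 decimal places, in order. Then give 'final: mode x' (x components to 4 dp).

Mode 1: guard c·x = 1.5578 hit at Δt = 1.4606 (t = 1.4606), x⁻ = (1.5578) → reset → x⁺ = (1.7508), jump to mode 2
Mode 2: flow for 0.9795 to horizon, guard not reached → x = (2.2131)

1 1.4606 1->2
final: 2 2.2131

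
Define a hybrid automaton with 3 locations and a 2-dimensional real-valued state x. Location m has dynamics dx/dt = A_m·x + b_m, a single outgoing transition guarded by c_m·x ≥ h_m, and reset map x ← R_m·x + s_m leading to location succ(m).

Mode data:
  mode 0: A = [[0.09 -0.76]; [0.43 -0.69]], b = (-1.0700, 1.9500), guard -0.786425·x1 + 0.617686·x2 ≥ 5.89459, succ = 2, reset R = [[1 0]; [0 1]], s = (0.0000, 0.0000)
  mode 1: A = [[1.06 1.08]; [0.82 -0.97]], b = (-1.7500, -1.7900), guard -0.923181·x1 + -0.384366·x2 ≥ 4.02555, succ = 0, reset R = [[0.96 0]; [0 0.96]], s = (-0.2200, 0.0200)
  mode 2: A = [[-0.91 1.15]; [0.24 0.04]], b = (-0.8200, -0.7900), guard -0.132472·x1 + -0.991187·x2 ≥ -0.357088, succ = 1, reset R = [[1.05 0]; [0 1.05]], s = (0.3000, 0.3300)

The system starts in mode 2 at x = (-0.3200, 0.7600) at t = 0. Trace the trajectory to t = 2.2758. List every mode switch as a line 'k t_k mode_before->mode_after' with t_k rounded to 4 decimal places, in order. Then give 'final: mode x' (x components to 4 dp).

Mode 2: guard c·x = -0.3571 hit at Δt = 0.4349 (t = 0.4349), x⁻ = (-0.2758, 0.3971) → reset → x⁺ = (0.0104, 0.7470), jump to mode 1
Mode 1: guard c·x = 4.0255 hit at Δt = 1.0215 (t = 1.4564), x⁻ = (-3.6445, -1.7197) → reset → x⁺ = (-3.7187, -1.6310), jump to mode 0
Mode 0: flow for 0.8194 to horizon, guard not reached → x = (-4.1720, -0.7609)

1 0.4349 2->1
2 1.4564 1->0
final: 0 -4.1720 -0.7609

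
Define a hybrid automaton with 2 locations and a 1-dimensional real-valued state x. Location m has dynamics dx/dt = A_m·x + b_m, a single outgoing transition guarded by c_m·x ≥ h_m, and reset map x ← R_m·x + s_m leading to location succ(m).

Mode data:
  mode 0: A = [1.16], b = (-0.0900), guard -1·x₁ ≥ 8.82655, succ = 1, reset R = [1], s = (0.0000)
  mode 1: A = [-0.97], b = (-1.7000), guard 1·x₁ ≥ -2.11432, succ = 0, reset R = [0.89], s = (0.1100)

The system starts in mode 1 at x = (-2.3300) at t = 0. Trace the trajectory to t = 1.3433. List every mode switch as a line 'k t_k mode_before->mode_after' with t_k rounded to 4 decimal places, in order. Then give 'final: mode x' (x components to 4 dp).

Mode 1: guard c·x = -2.1143 hit at Δt = 0.4821 (t = 0.4821), x⁻ = (-2.1143) → reset → x⁺ = (-1.7717), jump to mode 0
Mode 0: flow for 0.8612 to horizon, guard not reached → x = (-4.9443)

1 0.4821 1->0
final: 0 -4.9443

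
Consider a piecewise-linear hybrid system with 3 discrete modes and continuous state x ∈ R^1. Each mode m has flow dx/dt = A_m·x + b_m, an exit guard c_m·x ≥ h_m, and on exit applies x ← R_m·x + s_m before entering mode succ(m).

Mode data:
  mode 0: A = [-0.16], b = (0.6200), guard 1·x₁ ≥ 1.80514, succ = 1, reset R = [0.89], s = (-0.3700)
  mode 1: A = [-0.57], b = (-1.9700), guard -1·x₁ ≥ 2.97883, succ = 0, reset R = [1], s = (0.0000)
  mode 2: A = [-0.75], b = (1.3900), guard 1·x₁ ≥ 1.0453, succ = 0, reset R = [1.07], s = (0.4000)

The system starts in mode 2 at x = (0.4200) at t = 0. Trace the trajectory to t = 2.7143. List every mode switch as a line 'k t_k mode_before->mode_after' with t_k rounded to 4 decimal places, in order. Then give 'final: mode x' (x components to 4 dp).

1 0.7642 2->0
2 1.5749 0->1
final: 1 -1.0050

Mode 2: guard c·x = 1.0453 hit at Δt = 0.7642 (t = 0.7642), x⁻ = (1.0453) → reset → x⁺ = (1.5185), jump to mode 0
Mode 0: guard c·x = 1.8051 hit at Δt = 0.8107 (t = 1.5749), x⁻ = (1.8051) → reset → x⁺ = (1.2366), jump to mode 1
Mode 1: flow for 1.1394 to horizon, guard not reached → x = (-1.0050)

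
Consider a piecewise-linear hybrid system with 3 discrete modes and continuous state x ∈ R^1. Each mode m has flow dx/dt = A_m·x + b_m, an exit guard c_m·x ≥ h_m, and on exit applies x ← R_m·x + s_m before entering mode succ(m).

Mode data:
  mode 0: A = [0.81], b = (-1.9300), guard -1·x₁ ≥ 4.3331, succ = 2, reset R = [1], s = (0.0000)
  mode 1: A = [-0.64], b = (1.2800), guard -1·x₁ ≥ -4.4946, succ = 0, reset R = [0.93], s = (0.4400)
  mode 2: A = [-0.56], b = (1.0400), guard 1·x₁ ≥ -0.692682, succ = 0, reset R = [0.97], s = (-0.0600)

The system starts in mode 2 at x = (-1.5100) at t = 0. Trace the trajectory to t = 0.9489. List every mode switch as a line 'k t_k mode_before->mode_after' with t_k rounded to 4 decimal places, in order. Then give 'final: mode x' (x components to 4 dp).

1 0.4965 2->0
final: 0 -2.1104

Mode 2: guard c·x = -0.6927 hit at Δt = 0.4965 (t = 0.4965), x⁻ = (-0.6927) → reset → x⁺ = (-0.7319), jump to mode 0
Mode 0: flow for 0.4524 to horizon, guard not reached → x = (-2.1104)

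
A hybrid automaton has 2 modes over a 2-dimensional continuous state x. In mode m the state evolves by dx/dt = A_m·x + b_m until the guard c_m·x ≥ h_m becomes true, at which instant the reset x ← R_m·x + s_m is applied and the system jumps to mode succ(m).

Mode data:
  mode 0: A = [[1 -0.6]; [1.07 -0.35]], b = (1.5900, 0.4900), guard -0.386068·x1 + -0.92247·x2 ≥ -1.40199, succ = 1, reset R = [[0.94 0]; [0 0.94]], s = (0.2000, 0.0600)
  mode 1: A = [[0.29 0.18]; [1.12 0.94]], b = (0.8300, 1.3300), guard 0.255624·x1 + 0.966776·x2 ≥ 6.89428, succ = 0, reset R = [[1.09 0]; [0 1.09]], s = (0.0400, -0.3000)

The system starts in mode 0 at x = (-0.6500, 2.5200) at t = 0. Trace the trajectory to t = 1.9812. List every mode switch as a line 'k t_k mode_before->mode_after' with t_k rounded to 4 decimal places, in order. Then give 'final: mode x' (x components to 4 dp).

Mode 0: guard c·x = -1.4020 hit at Δt = 0.5331 (t = 0.5331), x⁻ = (-0.9376, 1.9122) → reset → x⁺ = (-0.6813, 1.8575), jump to mode 1
Mode 1: guard c·x = 6.8943 hit at Δt = 1.0254 (t = 1.5585), x⁻ = (0.8729, 6.9004) → reset → x⁺ = (0.9915, 7.2214), jump to mode 0
Mode 0: flow for 0.4227 to horizon, guard not reached → x = (0.1443, 6.6628)

1 0.5331 0->1
2 1.5585 1->0
final: 0 0.1443 6.6628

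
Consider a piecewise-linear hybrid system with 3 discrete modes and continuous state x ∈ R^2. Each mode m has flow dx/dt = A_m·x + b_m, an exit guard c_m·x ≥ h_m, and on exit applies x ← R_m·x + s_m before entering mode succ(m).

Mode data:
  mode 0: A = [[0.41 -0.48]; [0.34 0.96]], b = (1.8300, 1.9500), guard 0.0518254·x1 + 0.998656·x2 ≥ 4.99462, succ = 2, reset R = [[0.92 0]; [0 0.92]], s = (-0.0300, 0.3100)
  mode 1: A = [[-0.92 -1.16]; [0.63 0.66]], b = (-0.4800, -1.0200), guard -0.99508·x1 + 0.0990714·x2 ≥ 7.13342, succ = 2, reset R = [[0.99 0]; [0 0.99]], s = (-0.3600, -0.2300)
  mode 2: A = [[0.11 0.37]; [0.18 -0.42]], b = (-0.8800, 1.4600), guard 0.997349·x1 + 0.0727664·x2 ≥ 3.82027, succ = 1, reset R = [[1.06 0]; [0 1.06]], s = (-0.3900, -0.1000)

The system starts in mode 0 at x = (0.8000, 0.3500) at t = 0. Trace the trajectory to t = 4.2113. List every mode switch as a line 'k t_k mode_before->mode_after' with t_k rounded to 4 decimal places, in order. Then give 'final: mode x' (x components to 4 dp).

Mode 0: guard c·x = 4.9946 hit at Δt = 0.9775 (t = 0.9775), x⁻ = (2.1936, 4.8875) → reset → x⁺ = (1.9882, 4.8065), jump to mode 2
Mode 2: guard c·x = 3.8203 hit at Δt = 1.2720 (t = 2.2495), x⁻ = (3.4838, 4.7502) → reset → x⁺ = (3.3029, 4.9353), jump to mode 1
Mode 1: guard c·x = 7.1334 hit at Δt = 1.4395 (t = 3.6890), x⁻ = (-6.3485, 8.2383) → reset → x⁺ = (-6.6450, 7.9259), jump to mode 2
Mode 2: flow for 0.5223 to horizon, guard not reached → x = (-6.0795, 6.5149)

1 0.9775 0->2
2 2.2495 2->1
3 3.6890 1->2
final: 2 -6.0795 6.5149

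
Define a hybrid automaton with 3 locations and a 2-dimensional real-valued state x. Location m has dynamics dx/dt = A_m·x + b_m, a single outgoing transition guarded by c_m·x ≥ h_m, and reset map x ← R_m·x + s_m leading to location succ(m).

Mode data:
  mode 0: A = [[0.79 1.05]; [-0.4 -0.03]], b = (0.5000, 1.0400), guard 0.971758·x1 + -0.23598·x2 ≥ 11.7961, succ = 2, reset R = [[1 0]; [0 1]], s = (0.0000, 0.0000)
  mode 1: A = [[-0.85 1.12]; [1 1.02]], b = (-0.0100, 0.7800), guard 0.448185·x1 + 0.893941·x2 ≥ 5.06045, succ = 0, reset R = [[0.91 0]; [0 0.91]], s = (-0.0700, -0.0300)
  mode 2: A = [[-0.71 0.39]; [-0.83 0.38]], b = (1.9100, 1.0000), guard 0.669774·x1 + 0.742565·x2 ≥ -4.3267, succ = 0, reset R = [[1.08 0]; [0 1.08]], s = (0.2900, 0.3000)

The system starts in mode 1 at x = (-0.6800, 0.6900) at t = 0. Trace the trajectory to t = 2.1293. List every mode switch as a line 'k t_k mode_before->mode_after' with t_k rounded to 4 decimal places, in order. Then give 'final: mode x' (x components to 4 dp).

1 1.2581 1->0
final: 0 9.1804 3.3316

Mode 1: guard c·x = 5.0605 hit at Δt = 1.2581 (t = 1.2581), x⁻ = (1.8377, 4.7395) → reset → x⁺ = (1.6023, 4.2829), jump to mode 0
Mode 0: flow for 0.8712 to horizon, guard not reached → x = (9.1804, 3.3316)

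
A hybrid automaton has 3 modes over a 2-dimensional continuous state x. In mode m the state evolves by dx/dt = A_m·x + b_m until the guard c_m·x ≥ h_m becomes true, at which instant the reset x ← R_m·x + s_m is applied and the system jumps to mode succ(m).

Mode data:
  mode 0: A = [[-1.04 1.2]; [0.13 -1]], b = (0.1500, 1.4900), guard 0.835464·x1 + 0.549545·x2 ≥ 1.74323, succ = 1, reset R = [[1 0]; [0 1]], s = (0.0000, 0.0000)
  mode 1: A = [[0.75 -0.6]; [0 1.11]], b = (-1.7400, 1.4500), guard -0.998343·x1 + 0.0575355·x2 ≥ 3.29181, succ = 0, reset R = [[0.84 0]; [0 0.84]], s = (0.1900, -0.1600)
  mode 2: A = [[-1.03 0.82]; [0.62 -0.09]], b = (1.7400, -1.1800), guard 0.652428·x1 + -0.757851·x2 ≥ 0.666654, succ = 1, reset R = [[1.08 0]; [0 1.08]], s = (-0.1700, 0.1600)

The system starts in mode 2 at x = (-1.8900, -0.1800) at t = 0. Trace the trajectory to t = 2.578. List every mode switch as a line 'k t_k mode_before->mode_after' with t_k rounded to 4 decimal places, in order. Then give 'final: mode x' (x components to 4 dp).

Mode 2: guard c·x = 0.6667 hit at Δt = 0.6361 (t = 0.6361), x⁻ = (-0.4964, -1.3070) → reset → x⁺ = (-0.7061, -1.2516), jump to mode 1
Mode 1: guard c·x = 3.2918 hit at Δt = 1.1042 (t = 1.7403), x⁻ = (-3.3618, -1.1199) → reset → x⁺ = (-2.6339, -1.1008), jump to mode 0
Mode 0: flow for 0.8377 to horizon, guard not reached → x = (-1.1927, 0.2349)

1 0.6361 2->1
2 1.7403 1->0
final: 0 -1.1927 0.2349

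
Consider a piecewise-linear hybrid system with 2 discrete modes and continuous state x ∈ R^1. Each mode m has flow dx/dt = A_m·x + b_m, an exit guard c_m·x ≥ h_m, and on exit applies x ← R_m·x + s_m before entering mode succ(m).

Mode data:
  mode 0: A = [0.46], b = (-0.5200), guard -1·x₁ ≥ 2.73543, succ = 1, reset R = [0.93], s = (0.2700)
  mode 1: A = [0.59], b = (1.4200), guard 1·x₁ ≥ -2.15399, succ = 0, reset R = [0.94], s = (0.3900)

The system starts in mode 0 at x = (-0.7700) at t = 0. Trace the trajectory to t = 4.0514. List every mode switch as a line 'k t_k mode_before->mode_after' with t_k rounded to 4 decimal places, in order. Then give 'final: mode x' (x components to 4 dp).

Mode 0: guard c·x = 2.7354 hit at Δt = 1.5437 (t = 1.5437), x⁻ = (-2.7354) → reset → x⁺ = (-2.2739), jump to mode 1
Mode 1: guard c·x = -2.1540 hit at Δt = 1.0907 (t = 2.6344), x⁻ = (-2.1540) → reset → x⁺ = (-1.6348), jump to mode 0
Mode 0: guard c·x = 2.7354 hit at Δt = 0.7284 (t = 3.3628), x⁻ = (-2.7354) → reset → x⁺ = (-2.2739), jump to mode 1
Mode 1: flow for 0.6886 to horizon, guard not reached → x = (-2.2074)

1 1.5437 0->1
2 2.6344 1->0
3 3.3628 0->1
final: 1 -2.2074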